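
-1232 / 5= -246.40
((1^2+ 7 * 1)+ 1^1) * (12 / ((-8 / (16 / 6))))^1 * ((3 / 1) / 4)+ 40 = 13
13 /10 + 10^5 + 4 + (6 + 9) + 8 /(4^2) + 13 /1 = 500169 /5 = 100033.80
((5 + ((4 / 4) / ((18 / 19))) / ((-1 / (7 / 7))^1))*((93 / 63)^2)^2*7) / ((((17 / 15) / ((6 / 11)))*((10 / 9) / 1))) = 65569991 / 1154538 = 56.79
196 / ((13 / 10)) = 150.77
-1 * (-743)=743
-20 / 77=-0.26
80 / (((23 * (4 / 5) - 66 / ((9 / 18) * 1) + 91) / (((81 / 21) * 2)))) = -21600 / 791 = -27.31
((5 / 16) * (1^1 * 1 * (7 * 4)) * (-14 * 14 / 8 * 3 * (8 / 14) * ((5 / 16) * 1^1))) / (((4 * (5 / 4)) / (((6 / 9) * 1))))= -245 / 16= -15.31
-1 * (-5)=5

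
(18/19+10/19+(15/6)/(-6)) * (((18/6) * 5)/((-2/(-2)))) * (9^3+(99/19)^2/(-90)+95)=716625791/54872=13059.95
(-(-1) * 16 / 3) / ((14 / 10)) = 80 / 21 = 3.81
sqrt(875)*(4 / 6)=10*sqrt(35) / 3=19.72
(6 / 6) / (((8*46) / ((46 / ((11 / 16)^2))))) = 32 / 121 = 0.26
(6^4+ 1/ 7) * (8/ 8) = 9073/ 7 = 1296.14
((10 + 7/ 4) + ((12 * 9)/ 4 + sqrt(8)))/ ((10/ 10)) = 2 * sqrt(2) + 155/ 4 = 41.58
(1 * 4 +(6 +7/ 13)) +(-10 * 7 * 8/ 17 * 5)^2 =101959593/ 3757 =27138.57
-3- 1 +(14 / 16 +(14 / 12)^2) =-127 / 72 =-1.76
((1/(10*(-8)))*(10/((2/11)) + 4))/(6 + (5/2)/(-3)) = -177/1240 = -0.14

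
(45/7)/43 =45/301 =0.15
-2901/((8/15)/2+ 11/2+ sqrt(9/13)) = -195730470/380977+ 7832700 *sqrt(13)/380977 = -439.63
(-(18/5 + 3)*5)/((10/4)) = -66/5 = -13.20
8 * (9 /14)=36 /7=5.14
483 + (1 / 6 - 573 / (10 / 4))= 7619 / 30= 253.97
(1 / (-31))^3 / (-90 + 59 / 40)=40 / 105489931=0.00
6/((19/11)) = 66/19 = 3.47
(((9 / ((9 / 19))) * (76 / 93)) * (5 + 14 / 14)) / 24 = 3.88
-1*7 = -7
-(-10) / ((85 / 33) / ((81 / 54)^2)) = 297 / 34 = 8.74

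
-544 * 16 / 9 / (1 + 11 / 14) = -121856 / 225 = -541.58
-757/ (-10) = 757/ 10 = 75.70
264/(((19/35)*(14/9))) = 5940/19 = 312.63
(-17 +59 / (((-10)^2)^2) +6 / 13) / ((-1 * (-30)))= -716411 / 1300000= -0.55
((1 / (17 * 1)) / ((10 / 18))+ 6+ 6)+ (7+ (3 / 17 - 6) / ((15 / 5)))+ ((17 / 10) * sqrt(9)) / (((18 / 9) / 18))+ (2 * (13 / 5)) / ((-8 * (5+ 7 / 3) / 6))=233873 / 3740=62.53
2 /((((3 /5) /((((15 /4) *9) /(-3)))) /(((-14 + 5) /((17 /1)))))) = 675 /34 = 19.85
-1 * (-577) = 577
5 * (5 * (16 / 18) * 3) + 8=224 / 3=74.67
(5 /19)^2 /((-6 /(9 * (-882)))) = 91.62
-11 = -11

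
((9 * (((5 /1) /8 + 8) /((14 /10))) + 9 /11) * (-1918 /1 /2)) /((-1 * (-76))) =-4748283 /6688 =-709.97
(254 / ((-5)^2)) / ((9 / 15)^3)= 1270 / 27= 47.04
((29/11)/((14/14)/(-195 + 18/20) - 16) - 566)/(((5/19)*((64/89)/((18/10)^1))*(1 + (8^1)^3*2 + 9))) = -5.21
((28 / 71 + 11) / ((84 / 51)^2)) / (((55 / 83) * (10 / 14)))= 19405483 / 2186800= 8.87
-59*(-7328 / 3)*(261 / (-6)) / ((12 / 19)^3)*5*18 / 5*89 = -239186300369 / 6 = -39864383394.83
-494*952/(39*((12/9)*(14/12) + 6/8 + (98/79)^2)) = -2709292992/863747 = -3136.67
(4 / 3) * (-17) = -22.67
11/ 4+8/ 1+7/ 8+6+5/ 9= 1309/ 72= 18.18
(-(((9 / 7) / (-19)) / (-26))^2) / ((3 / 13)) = -27 / 919828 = -0.00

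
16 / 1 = 16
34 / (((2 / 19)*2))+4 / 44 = 3555 / 22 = 161.59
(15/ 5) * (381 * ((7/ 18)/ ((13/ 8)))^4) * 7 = 546429184/ 20820969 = 26.24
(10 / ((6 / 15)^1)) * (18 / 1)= 450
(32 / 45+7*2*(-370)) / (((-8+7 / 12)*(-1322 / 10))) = -932272 / 176487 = -5.28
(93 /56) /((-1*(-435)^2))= -31 /3532200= -0.00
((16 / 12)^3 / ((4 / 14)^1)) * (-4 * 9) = -896 / 3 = -298.67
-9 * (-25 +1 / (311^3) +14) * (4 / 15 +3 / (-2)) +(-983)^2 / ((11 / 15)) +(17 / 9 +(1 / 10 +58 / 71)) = 2785742690043551479 / 2114339436990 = 1317547.52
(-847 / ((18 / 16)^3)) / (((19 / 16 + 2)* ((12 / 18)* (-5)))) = 3469312 / 61965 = 55.99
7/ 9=0.78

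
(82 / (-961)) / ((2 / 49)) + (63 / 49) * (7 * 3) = 23938 / 961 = 24.91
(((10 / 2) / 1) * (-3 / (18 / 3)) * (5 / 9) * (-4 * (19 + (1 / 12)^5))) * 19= 2245709275 / 1119744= 2005.56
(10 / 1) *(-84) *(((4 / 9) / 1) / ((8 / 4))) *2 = -1120 / 3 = -373.33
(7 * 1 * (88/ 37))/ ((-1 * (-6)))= 308/ 111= 2.77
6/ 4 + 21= 45/ 2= 22.50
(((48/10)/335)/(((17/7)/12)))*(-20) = -8064/5695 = -1.42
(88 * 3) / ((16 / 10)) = 165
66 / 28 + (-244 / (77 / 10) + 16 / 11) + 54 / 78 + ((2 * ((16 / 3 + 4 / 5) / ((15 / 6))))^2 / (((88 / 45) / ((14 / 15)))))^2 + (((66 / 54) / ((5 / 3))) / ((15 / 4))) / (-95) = 51409370616979 / 490333593750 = 104.85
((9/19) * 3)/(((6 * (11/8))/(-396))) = -1296/19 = -68.21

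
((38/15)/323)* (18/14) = 6/595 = 0.01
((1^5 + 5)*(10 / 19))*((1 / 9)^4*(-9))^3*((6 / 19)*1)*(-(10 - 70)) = -800 / 5179955427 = -0.00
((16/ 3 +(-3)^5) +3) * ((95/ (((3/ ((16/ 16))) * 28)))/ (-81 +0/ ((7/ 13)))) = 16720/ 5103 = 3.28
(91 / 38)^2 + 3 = 12613 / 1444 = 8.73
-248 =-248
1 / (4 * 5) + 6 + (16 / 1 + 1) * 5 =1821 / 20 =91.05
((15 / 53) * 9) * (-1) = -2.55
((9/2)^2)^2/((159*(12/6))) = 2187/1696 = 1.29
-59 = -59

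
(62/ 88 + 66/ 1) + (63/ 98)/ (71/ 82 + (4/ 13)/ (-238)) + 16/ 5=1704601847/ 24128060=70.65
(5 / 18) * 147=245 / 6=40.83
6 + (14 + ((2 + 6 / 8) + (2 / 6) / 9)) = 2461 / 108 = 22.79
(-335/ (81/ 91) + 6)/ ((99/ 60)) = -599980/ 2673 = -224.46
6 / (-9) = -0.67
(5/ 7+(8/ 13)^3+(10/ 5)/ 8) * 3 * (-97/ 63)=-7144535/ 1291836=-5.53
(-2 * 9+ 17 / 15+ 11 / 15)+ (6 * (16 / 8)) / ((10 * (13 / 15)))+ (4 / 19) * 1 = -14.54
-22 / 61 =-0.36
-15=-15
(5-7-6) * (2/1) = -16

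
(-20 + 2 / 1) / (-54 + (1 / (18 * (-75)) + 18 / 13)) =315900 / 923413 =0.34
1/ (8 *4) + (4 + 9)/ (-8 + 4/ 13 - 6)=-2615/ 2848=-0.92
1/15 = 0.07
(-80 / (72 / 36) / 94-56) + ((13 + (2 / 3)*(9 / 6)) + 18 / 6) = -1853 / 47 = -39.43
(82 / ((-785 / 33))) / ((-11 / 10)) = 492 / 157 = 3.13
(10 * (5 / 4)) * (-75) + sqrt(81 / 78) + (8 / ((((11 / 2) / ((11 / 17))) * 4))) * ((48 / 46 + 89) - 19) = -720053 / 782 + 3 * sqrt(78) / 26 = -919.76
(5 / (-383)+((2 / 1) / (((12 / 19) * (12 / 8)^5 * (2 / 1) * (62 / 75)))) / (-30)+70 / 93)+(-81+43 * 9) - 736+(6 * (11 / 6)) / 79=-293429309768 / 683777943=-429.13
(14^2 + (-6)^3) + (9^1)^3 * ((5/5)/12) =163/4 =40.75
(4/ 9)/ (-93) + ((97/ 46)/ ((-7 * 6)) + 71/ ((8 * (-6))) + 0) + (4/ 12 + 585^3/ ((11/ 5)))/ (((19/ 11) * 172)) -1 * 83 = 539422498991419/ 1761543504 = 306221.50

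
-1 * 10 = -10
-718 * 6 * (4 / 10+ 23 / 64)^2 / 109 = -63595773 / 2790400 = -22.79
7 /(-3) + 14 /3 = 7 /3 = 2.33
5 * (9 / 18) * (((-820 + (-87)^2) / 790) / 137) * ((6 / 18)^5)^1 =6749 / 10519956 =0.00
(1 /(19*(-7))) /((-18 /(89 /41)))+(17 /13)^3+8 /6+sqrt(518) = 769951919 /215644338+sqrt(518) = 26.33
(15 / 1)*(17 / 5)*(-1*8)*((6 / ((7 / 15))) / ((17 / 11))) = -23760 / 7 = -3394.29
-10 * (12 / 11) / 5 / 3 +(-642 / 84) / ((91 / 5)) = -16077 / 14014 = -1.15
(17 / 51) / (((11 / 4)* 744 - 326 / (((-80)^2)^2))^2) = 419430400000000 / 5267352883998965839707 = 0.00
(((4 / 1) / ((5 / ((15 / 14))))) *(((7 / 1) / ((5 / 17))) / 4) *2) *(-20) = -204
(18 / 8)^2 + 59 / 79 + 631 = 804927 / 1264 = 636.81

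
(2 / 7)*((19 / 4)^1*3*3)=171 / 14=12.21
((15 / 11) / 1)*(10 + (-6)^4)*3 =58770 / 11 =5342.73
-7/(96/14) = -1.02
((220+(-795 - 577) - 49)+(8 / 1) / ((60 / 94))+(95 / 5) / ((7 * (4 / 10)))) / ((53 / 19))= -4714907 / 11130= -423.62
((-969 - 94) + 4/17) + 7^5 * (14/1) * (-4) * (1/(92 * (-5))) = 983.30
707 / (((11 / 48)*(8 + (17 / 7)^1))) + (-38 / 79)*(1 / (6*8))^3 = 1037718340711 / 3507812352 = 295.83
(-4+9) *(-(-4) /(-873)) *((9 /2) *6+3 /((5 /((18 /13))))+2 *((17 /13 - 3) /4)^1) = -7016 /11349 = -0.62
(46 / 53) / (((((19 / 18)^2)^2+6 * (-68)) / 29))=-140037984 / 2263094011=-0.06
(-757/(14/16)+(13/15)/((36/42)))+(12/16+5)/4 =-4347979/5040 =-862.69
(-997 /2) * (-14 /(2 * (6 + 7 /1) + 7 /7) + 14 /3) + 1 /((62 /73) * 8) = -27690701 /13392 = -2067.70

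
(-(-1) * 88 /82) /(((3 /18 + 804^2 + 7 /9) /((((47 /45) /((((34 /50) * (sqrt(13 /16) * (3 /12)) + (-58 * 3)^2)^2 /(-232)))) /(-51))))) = 47403658831531572838400 /5508706273180211259416725164420450861 - 49581049774080000 * sqrt(13) /2052263121380863018214074080862520909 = 0.00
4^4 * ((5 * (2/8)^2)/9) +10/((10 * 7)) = 569/63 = 9.03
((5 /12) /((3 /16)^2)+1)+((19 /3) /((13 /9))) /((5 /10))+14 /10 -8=26362 /1755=15.02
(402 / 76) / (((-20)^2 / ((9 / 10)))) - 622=-621.99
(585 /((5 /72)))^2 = 70963776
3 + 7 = 10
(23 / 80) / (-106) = -23 / 8480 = -0.00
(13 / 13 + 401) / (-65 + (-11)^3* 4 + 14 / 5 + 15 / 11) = -3685 / 49361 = -0.07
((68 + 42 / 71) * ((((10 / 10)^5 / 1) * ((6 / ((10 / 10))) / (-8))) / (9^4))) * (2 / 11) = -2435 / 1708047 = -0.00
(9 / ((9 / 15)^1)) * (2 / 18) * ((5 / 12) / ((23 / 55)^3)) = 4159375 / 438012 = 9.50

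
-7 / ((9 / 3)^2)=-7 / 9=-0.78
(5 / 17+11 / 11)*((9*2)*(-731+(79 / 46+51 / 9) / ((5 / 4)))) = -33020724 / 1955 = -16890.40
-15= -15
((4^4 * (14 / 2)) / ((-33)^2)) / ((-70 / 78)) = -3328 / 1815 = -1.83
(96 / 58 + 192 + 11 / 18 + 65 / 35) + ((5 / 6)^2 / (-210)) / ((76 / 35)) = 653566045 / 3332448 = 196.12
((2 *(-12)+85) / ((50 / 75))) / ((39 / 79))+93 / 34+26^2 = 190962 / 221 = 864.08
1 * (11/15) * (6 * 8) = 176/5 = 35.20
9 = 9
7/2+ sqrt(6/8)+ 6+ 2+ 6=18.37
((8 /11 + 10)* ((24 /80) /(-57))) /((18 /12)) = -118 /3135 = -0.04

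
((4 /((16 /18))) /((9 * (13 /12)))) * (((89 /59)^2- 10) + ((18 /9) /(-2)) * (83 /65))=-12220248 /2941445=-4.15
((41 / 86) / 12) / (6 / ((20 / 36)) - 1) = 205 / 50568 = 0.00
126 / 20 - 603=-596.70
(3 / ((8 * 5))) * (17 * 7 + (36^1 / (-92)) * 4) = 8103 / 920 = 8.81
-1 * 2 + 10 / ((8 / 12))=13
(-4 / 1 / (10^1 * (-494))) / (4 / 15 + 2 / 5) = 3 / 2470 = 0.00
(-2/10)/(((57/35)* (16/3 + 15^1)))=-7/1159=-0.01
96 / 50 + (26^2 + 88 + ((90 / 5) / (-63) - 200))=98986 / 175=565.63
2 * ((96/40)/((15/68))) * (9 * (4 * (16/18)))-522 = 4358/25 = 174.32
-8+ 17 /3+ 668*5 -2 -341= 8984 /3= 2994.67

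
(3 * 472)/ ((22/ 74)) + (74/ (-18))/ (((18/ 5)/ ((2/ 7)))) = 29704229/ 6237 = 4762.58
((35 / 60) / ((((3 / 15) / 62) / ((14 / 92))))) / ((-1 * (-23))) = 1.20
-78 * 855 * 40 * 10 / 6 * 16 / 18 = -3952000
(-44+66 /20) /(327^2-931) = -407 /1059980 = -0.00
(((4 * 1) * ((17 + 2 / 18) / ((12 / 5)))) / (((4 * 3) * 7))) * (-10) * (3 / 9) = -275 / 243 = -1.13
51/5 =10.20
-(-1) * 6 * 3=18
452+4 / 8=905 / 2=452.50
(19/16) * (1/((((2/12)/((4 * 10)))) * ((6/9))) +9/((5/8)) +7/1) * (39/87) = 471029/2320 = 203.03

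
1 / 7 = 0.14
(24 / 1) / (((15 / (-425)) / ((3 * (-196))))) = 399840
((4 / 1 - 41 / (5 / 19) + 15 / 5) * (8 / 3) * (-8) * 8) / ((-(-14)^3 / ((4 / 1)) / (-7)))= -63488 / 245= -259.13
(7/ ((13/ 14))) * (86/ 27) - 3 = 7375/ 351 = 21.01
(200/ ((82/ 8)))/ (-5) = -3.90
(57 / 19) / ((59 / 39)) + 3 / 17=2166 / 1003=2.16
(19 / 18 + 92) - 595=-9035 / 18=-501.94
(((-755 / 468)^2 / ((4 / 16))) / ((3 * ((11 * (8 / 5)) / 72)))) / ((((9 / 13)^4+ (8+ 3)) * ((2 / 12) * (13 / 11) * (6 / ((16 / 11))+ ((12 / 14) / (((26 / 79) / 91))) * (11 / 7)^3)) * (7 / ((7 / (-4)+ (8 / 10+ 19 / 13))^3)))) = 2628481335613 / 19785702008255040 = 0.00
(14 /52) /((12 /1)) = 7 /312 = 0.02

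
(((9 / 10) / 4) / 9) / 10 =1 / 400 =0.00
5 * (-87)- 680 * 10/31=-20285/31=-654.35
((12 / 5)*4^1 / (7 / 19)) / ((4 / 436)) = 99408 / 35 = 2840.23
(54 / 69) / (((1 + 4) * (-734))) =-0.00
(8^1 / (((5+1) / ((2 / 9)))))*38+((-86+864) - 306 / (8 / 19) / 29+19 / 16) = 9588761 / 12528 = 765.39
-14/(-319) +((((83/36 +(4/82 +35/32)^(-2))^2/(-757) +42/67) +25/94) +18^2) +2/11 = 1617691962230558384911645357/4975889829354952725845232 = 325.11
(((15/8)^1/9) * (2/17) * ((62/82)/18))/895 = 31/26948808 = 0.00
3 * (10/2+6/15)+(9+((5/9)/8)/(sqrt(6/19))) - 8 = 5 * sqrt(114)/432+86/5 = 17.32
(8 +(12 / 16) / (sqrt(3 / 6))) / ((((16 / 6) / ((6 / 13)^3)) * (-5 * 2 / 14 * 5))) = -4536 / 54925 - 1701 * sqrt(2) / 219700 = -0.09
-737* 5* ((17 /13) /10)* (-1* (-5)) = -62645 /26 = -2409.42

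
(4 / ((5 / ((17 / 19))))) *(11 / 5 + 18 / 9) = 1428 / 475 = 3.01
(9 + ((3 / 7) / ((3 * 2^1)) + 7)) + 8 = 337 / 14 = 24.07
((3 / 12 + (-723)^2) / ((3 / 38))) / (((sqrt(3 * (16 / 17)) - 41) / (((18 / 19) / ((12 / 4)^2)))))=-1457369149 / 85587 - 8363668 * sqrt(51) / 85587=-17725.80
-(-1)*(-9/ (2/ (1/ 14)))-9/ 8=-81/ 56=-1.45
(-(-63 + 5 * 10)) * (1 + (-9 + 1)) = -91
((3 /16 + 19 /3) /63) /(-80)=-313 /241920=-0.00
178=178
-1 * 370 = -370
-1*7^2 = -49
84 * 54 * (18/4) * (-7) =-142884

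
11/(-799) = -11/799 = -0.01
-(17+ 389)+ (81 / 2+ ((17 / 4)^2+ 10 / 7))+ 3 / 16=-9683 / 28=-345.82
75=75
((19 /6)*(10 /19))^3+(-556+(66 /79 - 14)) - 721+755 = -1131631 /2133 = -530.53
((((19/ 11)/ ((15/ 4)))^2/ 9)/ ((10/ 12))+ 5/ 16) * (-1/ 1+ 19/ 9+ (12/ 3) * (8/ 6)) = 64574503/ 29403000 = 2.20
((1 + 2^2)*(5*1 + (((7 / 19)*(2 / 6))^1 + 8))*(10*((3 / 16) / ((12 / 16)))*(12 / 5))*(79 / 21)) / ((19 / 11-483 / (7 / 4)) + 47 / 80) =-520009600 / 96096357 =-5.41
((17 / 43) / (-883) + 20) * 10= 7593630 / 37969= 200.00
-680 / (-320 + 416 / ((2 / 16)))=-85 / 376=-0.23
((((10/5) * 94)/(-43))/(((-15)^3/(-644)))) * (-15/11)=121072/106425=1.14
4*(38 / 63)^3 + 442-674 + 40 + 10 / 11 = -523184426 / 2750517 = -190.21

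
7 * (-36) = -252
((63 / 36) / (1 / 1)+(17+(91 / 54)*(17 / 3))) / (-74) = -9169 / 23976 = -0.38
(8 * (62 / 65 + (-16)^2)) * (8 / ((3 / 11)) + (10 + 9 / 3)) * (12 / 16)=4242308 / 65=65266.28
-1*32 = -32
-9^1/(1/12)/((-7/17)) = 1836/7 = 262.29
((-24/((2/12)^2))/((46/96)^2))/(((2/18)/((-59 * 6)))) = 11989092.66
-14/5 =-2.80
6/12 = 1/2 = 0.50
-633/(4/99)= -62667/4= -15666.75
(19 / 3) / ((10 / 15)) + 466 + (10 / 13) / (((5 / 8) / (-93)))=9387 / 26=361.04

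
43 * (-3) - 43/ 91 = -11782/ 91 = -129.47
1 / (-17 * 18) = -1 / 306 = -0.00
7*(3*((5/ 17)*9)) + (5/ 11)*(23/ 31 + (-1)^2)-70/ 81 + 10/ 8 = 106619165/ 1878228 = 56.77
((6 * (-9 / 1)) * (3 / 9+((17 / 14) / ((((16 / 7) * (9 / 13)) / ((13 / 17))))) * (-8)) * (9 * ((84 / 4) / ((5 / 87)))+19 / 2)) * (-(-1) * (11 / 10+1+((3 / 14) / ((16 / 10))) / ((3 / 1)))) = 18656395251 / 11200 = 1665749.58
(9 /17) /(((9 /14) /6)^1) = 84 /17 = 4.94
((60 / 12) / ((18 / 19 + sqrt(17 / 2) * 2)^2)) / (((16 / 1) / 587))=1334802193 / 228484000 - 36236097 * sqrt(34) / 114242000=3.99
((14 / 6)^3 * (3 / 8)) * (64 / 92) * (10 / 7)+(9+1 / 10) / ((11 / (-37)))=-589169 / 22770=-25.87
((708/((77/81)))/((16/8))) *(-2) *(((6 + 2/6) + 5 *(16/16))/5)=-649944/385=-1688.17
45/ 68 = 0.66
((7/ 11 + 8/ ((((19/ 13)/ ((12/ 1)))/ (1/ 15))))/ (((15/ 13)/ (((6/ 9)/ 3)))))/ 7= 45422/ 329175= 0.14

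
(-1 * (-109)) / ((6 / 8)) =436 / 3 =145.33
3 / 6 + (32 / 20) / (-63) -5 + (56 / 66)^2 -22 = -655717 / 25410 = -25.81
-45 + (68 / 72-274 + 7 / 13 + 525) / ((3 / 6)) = 53816 / 117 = 459.97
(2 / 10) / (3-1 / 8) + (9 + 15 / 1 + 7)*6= 21398 / 115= 186.07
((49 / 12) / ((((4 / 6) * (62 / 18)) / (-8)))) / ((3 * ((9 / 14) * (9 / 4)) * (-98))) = 28 / 837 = 0.03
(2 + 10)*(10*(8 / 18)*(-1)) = -160 / 3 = -53.33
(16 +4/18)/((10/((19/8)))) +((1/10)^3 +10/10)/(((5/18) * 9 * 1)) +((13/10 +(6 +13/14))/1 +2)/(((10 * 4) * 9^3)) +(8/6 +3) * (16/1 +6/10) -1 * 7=1765302781/25515000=69.19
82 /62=41 /31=1.32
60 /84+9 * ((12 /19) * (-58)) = -43753 /133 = -328.97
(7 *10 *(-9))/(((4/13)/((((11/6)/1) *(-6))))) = 22522.50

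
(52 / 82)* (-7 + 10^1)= 78 / 41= 1.90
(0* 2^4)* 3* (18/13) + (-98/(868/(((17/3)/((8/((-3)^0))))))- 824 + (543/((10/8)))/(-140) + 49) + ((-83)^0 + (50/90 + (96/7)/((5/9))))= -587416747/781200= -751.94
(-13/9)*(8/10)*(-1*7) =364/45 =8.09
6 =6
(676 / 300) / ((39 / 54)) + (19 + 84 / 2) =1603 / 25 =64.12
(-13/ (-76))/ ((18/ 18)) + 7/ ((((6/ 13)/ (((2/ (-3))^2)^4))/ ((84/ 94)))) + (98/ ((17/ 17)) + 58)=3672401395/ 23435892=156.70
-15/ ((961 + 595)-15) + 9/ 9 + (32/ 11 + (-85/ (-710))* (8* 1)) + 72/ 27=27165046/ 3610563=7.52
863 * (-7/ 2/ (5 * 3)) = -6041/ 30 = -201.37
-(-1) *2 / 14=1 / 7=0.14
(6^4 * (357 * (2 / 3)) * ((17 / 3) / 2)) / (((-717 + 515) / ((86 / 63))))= -596496 / 101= -5905.90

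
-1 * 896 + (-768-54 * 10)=-2204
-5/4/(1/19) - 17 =-163/4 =-40.75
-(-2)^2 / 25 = -4 / 25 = -0.16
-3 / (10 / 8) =-12 / 5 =-2.40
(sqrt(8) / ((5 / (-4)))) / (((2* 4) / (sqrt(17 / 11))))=-sqrt(374) / 55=-0.35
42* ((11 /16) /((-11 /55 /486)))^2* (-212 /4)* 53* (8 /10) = -263420135488.12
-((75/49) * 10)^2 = -562500/2401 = -234.28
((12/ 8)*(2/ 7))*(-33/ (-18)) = 11/ 14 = 0.79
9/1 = 9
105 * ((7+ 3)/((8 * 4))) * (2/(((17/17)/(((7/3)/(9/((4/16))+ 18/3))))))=175/48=3.65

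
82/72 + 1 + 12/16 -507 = -4537/9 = -504.11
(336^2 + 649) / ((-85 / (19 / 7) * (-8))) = 431471 / 952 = 453.23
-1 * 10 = -10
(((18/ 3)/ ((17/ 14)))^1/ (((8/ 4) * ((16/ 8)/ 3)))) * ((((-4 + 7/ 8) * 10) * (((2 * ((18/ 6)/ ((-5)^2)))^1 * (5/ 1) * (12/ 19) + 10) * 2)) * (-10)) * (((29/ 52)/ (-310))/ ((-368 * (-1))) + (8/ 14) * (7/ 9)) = 124818252475/ 11271104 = 11074.18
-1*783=-783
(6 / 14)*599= 1797 / 7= 256.71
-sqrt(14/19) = -sqrt(266)/19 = -0.86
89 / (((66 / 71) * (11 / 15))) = 31595 / 242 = 130.56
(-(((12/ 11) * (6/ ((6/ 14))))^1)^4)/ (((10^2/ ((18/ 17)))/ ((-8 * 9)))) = 258096513024/ 6222425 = 41478.44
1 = 1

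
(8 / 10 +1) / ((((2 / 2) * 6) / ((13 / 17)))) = 39 / 170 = 0.23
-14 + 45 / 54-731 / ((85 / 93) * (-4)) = 11207 / 60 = 186.78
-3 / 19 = -0.16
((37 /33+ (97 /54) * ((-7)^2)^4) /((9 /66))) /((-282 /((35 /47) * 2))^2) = 7535028082925 /3557287449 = 2118.19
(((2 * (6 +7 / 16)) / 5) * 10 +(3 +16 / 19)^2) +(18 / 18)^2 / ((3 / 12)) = 64275 / 1444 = 44.51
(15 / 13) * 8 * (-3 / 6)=-60 / 13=-4.62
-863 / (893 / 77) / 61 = -66451 / 54473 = -1.22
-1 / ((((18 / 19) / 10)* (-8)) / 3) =95 / 24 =3.96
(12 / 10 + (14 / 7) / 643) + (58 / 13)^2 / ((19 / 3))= 44865928 / 10323365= 4.35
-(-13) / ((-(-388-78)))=13 / 466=0.03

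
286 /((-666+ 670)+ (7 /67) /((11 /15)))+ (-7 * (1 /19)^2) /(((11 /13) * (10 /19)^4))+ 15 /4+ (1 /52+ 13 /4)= 330758924161 /4365790000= 75.76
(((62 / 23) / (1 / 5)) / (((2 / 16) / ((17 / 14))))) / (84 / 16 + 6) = 16864 / 1449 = 11.64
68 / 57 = 1.19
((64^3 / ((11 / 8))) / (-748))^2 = 64963.77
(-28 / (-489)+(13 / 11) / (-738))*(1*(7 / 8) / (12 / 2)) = 515543 / 63515232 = 0.01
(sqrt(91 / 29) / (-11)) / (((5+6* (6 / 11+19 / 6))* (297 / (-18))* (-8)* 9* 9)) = -sqrt(2639) / 93020400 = -0.00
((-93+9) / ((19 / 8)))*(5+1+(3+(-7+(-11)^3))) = 893088 / 19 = 47004.63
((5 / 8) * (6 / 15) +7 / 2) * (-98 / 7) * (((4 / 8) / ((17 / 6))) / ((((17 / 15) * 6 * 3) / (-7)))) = 3.18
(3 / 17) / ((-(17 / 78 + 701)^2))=-18252 / 50856231425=-0.00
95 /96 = 0.99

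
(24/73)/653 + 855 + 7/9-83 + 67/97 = 32187941174/41615037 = 773.47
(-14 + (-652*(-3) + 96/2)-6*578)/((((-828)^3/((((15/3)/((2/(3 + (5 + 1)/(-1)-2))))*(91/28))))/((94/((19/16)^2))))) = -22576450/3201977223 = -0.01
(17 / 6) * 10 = 85 / 3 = 28.33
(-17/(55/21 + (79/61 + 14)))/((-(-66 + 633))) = 1037/619596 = 0.00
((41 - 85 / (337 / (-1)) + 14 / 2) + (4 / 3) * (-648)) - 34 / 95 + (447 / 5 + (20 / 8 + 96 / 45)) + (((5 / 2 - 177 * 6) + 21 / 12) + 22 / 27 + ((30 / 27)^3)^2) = -24188934172151 / 13611266892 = -1777.13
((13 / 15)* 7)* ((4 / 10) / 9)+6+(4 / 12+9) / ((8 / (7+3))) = 12107 / 675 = 17.94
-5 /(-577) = 5 /577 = 0.01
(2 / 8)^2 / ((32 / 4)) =1 / 128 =0.01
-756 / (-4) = 189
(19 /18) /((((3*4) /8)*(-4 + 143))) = 19 /3753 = 0.01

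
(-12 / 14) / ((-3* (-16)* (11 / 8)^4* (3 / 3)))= -512 / 102487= -0.00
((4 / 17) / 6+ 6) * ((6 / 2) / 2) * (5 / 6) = 385 / 51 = 7.55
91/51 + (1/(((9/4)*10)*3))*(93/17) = 1427/765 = 1.87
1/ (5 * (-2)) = -1/ 10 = -0.10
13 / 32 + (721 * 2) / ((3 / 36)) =553741 / 32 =17304.41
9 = 9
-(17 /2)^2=-289 /4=-72.25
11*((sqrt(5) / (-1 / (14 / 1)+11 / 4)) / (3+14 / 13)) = 4004*sqrt(5) / 3975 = 2.25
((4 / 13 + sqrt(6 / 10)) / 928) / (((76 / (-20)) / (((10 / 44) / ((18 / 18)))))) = -5 * sqrt(15) / 387904 - 25 / 1260688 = -0.00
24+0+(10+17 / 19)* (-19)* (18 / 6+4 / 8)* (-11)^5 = 233362947 / 2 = 116681473.50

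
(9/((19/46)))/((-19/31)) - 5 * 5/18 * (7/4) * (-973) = 60545227/25992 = 2329.38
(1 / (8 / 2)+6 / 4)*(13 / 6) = 91 / 24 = 3.79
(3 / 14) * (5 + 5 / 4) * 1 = 75 / 56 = 1.34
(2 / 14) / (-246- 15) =-1 / 1827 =-0.00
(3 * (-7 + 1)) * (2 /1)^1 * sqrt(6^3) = -216 * sqrt(6) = -529.09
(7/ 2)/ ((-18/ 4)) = -7/ 9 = -0.78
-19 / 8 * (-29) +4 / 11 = 6093 / 88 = 69.24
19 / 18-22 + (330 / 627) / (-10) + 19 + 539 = 183655 / 342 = 537.00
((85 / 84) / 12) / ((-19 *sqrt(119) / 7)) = -5 *sqrt(119) / 19152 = -0.00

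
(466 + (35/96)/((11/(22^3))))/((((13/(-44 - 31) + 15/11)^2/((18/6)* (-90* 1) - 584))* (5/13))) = -2475191593875/1928648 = -1283381.72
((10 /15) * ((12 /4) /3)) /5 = 2 /15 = 0.13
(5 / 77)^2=25 / 5929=0.00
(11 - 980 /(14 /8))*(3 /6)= -549 /2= -274.50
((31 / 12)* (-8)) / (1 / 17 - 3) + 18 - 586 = -42073 / 75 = -560.97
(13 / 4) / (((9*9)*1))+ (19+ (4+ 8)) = 10057 / 324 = 31.04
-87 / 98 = -0.89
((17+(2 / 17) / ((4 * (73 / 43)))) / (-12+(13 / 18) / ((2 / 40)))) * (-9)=-62.65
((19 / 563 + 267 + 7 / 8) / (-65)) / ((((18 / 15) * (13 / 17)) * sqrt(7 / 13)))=-20513237 * sqrt(91) / 31969392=-6.12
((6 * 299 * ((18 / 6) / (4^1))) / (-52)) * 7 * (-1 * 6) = 1086.75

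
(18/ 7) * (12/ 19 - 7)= -2178/ 133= -16.38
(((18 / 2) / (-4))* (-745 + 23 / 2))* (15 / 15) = 13203 / 8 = 1650.38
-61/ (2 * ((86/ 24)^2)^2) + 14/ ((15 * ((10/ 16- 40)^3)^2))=-1323979817127573661312/ 7156989236907301640625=-0.18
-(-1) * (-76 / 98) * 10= -380 / 49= -7.76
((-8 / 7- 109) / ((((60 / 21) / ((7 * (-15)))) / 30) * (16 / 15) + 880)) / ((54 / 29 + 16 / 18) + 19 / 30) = -4754082375 / 128546507672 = -0.04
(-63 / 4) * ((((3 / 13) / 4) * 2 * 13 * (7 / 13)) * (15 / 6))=-6615 / 208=-31.80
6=6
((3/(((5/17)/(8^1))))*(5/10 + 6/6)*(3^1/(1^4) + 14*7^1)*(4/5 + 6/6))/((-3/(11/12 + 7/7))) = -355419/25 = -14216.76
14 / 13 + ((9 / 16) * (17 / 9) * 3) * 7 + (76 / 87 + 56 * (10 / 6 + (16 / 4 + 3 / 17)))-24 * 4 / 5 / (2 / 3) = 165443809 / 512720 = 322.68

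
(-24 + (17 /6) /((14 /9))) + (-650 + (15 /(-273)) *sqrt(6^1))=-18821 /28 -5 *sqrt(6) /91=-672.31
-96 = -96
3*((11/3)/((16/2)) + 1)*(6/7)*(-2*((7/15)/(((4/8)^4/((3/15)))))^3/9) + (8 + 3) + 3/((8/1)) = 17414663/2025000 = 8.60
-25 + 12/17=-413/17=-24.29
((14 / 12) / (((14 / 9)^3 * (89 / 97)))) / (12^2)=2619 / 1116416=0.00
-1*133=-133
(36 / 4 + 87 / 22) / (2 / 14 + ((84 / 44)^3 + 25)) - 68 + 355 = 171915037 / 598166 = 287.40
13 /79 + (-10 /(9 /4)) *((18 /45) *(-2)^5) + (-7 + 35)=60473 /711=85.05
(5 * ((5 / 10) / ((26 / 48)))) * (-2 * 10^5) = -12000000 / 13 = -923076.92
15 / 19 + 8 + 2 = 205 / 19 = 10.79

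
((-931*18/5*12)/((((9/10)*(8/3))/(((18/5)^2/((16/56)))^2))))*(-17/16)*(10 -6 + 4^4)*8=9525122386416/125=76200979091.33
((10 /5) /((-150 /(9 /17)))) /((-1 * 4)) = 3 /1700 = 0.00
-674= -674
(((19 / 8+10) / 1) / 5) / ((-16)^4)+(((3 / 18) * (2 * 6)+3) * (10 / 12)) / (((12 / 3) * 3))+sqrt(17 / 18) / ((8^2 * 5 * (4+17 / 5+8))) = sqrt(34) / 29568+8192891 / 23592960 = 0.35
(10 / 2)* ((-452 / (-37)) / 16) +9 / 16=2593 / 592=4.38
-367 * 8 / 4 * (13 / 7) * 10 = -95420 / 7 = -13631.43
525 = 525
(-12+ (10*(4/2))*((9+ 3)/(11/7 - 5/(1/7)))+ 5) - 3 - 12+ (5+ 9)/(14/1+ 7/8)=-18722/663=-28.24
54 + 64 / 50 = 1382 / 25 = 55.28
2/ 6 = 0.33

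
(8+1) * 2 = 18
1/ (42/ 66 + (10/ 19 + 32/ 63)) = 13167/ 21997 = 0.60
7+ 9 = 16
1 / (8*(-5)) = -1 / 40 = -0.02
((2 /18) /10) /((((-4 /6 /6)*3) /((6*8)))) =-8 /5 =-1.60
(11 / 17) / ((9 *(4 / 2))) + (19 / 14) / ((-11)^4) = 565132 / 15680511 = 0.04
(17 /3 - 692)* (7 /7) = -2059 /3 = -686.33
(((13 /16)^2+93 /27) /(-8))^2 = 89434849 /339738624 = 0.26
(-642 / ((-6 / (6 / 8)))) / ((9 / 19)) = 2033 / 12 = 169.42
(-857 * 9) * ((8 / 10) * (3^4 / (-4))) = 624753 / 5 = 124950.60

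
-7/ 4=-1.75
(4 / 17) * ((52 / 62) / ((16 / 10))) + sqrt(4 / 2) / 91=sqrt(2) / 91 + 65 / 527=0.14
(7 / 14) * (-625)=-312.50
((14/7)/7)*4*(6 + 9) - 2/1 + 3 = 127/7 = 18.14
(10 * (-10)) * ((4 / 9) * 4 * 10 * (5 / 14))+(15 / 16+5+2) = -631999 / 1008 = -626.98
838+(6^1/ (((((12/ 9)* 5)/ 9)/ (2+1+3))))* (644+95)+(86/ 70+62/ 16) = 10292381/ 280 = 36758.50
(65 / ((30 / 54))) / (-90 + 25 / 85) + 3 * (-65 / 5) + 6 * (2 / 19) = -1149516 / 28975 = -39.67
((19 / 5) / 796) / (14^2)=19 / 780080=0.00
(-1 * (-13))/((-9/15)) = -65/3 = -21.67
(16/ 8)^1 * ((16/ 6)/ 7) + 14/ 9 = 146/ 63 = 2.32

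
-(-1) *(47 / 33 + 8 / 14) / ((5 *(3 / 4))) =1844 / 3465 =0.53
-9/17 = -0.53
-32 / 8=-4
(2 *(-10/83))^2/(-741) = -400/5104749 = -0.00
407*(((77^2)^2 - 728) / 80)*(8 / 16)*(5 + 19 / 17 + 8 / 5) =586586647031 / 850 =690101937.68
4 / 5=0.80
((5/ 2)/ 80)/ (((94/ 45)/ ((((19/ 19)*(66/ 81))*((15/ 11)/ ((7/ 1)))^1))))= 25/ 10528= 0.00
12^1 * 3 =36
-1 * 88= -88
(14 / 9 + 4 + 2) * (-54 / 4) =-102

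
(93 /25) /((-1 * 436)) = -93 /10900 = -0.01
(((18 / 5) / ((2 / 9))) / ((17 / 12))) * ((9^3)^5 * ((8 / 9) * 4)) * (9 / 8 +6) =5069863236698636976 / 85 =59645449843513376.19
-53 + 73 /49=-2524 /49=-51.51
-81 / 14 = -5.79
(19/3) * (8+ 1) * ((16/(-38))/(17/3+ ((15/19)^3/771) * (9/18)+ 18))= -253837872/250315721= -1.01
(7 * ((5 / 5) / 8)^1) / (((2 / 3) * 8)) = 21 / 128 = 0.16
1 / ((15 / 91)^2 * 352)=8281 / 79200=0.10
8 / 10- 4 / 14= 18 / 35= 0.51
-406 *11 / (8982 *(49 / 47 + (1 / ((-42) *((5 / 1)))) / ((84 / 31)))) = -205703960 / 430588597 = -0.48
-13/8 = -1.62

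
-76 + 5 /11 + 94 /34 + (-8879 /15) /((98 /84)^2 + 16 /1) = -62455726 /584375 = -106.88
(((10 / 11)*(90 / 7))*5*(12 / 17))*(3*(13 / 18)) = 117000 / 1309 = 89.38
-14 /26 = -7 /13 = -0.54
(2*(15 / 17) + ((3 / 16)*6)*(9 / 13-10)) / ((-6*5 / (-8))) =-5131 / 2210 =-2.32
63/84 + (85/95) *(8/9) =1057/684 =1.55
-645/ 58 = -11.12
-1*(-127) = 127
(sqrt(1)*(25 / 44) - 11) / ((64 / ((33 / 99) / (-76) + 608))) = -21209319 / 214016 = -99.10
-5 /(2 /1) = -5 /2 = -2.50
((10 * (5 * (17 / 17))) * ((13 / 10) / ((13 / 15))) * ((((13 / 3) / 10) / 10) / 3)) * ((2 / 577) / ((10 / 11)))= 143 / 34620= 0.00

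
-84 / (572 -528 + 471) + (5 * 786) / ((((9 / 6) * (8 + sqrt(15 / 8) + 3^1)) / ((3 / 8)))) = 44446848 / 490795 -1965 * sqrt(30) / 953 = 79.27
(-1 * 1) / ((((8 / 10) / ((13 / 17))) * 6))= -65 / 408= -0.16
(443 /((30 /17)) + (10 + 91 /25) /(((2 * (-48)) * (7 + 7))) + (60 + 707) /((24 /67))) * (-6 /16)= -80378979 /89600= -897.09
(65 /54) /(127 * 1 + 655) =65 /42228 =0.00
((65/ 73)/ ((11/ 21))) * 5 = 6825/ 803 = 8.50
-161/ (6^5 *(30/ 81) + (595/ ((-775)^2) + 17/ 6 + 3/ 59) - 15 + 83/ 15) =-6846404250/ 122189966851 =-0.06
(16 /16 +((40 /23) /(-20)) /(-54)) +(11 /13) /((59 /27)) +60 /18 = 2249201 /476307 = 4.72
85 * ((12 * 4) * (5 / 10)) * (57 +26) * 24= 4063680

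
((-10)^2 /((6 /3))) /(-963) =-50 /963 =-0.05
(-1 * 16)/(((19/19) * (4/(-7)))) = 28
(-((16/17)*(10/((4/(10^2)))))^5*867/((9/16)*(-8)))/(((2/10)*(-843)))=-10240000000000000000/12424977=-824146394798.16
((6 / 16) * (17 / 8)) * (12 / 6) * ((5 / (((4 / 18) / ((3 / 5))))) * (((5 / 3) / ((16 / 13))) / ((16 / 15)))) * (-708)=-19338.85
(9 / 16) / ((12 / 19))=57 / 64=0.89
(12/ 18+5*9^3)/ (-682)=-10937/ 2046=-5.35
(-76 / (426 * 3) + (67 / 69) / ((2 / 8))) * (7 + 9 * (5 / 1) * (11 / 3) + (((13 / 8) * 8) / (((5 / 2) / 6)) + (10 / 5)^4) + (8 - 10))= 4069604 / 4899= 830.70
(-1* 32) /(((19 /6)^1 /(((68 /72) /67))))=-544 /3819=-0.14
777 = 777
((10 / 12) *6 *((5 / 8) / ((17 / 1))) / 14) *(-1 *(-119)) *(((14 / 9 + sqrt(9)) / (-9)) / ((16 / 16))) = -1025 / 1296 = -0.79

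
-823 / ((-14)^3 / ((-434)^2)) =790903 / 14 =56493.07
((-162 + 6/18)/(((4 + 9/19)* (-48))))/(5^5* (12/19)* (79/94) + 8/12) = 1645799/3627557376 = 0.00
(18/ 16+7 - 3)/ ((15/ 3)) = 41/ 40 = 1.02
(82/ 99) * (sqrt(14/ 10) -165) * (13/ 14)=-125.99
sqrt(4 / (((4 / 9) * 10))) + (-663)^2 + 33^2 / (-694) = 3 * sqrt(10) / 10 + 305059797 / 694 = 439568.38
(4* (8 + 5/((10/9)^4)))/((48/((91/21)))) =293293/72000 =4.07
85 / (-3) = -85 / 3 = -28.33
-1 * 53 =-53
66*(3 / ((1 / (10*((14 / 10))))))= 2772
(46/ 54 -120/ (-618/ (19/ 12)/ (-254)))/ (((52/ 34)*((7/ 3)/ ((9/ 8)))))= -24.35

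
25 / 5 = 5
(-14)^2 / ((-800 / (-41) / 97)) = 194873 / 200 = 974.36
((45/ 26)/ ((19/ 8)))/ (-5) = -0.15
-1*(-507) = 507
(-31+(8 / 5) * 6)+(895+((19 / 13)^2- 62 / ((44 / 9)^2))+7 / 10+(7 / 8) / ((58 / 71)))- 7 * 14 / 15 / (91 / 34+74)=29508853452457 / 33731034480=874.83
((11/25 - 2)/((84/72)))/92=-117/8050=-0.01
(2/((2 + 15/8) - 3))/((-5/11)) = -176/35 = -5.03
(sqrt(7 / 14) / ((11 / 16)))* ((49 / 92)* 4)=392* sqrt(2) / 253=2.19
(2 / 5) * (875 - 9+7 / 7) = 1734 / 5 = 346.80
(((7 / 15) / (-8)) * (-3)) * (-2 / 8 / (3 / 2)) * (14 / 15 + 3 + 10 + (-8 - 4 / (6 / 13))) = 287 / 3600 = 0.08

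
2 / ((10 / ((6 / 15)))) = 2 / 25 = 0.08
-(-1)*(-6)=-6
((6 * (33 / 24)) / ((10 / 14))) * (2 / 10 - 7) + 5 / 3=-76.87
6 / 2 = 3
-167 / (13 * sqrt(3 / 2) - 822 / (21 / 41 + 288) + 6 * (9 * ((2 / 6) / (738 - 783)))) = -13.18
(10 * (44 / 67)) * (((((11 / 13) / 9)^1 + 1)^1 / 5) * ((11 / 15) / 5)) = 0.21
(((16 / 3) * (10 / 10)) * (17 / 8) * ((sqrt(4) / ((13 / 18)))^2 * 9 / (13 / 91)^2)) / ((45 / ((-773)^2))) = 430048791648 / 845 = 508933481.24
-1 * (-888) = 888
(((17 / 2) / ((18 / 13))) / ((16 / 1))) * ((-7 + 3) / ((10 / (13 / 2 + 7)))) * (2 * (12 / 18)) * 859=-189839 / 80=-2372.99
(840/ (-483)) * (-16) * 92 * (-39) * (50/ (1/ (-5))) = 24960000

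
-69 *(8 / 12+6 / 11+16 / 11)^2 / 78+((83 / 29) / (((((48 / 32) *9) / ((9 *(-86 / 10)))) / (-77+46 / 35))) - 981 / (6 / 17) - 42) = -1585.85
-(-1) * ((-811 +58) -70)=-823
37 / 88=0.42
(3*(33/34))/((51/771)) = 25443/578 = 44.02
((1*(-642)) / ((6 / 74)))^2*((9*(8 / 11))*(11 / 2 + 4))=42883191216 / 11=3898471928.73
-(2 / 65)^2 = -4 / 4225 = -0.00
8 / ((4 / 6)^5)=243 / 4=60.75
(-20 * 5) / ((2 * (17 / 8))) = -400 / 17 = -23.53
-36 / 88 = -9 / 22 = -0.41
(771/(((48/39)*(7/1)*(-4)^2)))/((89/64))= 10023/2492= 4.02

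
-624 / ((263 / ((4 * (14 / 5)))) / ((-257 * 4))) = 35922432 / 1315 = 27317.44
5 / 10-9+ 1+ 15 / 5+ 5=1 / 2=0.50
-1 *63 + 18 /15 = -309 /5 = -61.80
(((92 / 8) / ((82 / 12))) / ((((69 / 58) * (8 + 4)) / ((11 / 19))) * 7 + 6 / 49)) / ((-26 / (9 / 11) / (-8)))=294147 / 119922868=0.00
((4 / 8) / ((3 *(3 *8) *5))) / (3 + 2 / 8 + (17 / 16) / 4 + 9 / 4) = 4 / 16605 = 0.00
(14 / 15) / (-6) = -7 / 45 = -0.16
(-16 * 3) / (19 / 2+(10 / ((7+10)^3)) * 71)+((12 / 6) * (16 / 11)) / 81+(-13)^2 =4617571423 / 28145799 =164.06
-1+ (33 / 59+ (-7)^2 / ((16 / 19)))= 54513 / 944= 57.75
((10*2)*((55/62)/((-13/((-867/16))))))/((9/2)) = 79475/4836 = 16.43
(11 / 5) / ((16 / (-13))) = -143 / 80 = -1.79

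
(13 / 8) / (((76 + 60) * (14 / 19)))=247 / 15232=0.02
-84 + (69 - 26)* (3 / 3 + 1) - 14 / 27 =40 / 27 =1.48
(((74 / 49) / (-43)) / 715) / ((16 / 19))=-703 / 12052040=-0.00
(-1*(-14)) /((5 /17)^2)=4046 /25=161.84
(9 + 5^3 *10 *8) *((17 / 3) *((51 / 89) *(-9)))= -26033409 / 89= -292510.21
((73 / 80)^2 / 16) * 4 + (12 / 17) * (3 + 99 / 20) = 2532833 / 435200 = 5.82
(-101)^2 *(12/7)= 122412/7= 17487.43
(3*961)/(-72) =-961/24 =-40.04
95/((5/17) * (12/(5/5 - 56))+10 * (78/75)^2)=2220625/251324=8.84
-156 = -156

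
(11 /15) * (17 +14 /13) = 517 /39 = 13.26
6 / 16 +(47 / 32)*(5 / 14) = 403 / 448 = 0.90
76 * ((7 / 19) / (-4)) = -7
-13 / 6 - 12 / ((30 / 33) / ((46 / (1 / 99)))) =-1803449 / 30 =-60114.97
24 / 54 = 4 / 9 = 0.44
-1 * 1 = -1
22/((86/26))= 286/43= 6.65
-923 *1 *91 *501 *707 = -29750908551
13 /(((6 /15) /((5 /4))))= 40.62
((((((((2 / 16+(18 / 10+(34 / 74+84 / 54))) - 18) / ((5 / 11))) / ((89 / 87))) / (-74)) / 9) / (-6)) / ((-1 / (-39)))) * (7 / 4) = -5436522091 / 10527062400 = -0.52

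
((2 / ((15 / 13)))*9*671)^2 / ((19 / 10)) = 5478532488 / 95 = 57668763.03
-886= -886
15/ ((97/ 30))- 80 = -7310/ 97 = -75.36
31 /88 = 0.35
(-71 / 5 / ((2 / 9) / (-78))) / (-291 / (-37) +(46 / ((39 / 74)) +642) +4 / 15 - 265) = 35961003 / 3408464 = 10.55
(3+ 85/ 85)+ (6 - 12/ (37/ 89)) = -698/ 37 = -18.86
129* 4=516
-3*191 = -573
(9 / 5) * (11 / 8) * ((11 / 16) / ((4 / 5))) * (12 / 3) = 1089 / 128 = 8.51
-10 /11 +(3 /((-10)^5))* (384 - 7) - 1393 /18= -775261969 /9900000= -78.31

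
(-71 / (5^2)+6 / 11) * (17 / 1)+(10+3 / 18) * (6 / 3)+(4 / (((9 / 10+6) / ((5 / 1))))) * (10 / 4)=-216838 / 18975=-11.43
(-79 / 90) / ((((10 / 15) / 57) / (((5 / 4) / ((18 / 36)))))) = -1501 / 8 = -187.62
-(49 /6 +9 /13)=-691 /78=-8.86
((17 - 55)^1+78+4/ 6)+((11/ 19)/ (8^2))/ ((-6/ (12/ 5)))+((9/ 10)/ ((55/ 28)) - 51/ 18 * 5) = 4506803/ 167200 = 26.95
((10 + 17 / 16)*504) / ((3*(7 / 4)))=1062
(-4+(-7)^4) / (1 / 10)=23970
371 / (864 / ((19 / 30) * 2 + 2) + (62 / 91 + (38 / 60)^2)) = 212694300 / 152252557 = 1.40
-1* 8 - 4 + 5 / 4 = -43 / 4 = -10.75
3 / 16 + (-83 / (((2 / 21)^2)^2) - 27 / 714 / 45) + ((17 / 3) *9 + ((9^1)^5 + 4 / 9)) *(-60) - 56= -16261181023 / 3570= -4554952.67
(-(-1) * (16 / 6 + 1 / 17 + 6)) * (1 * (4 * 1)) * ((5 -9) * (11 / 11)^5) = -7120 / 51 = -139.61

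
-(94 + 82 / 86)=-4083 / 43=-94.95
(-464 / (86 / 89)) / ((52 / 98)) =-505876 / 559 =-904.97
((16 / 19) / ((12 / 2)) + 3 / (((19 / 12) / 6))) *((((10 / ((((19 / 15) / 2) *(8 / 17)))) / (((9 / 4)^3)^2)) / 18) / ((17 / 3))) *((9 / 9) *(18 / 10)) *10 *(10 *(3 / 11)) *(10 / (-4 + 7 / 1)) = 3358720000 / 703450737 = 4.77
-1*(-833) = 833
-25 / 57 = -0.44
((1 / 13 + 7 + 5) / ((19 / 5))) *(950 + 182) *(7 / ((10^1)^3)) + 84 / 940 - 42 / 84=7189722 / 290225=24.77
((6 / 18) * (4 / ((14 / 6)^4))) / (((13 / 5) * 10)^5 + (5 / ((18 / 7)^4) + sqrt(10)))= 14140688007837901248 / 3735129716679181290496755001 -1190155742208 * sqrt(10) / 3735129716679181290496755001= 0.00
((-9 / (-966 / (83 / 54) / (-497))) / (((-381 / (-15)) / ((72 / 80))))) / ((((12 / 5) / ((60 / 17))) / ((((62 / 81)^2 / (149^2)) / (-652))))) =141579325 / 9431931637306008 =0.00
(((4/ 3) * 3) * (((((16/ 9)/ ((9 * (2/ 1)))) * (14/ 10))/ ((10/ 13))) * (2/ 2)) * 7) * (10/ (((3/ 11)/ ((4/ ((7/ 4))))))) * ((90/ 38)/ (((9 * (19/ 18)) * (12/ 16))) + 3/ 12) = 107755648/ 438615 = 245.67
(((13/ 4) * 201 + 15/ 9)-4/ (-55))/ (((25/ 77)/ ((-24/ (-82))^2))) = 36312612/ 210125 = 172.81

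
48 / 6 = 8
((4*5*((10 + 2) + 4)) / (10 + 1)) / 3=320 / 33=9.70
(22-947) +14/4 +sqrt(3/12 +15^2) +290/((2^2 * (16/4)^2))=-29343/32 +sqrt(901)/2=-901.96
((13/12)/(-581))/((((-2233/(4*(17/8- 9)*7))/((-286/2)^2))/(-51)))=22596145/134792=167.64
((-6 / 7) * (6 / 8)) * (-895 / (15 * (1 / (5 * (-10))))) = -13425 / 7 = -1917.86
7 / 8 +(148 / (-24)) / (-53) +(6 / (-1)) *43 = -326915 / 1272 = -257.01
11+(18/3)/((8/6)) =31/2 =15.50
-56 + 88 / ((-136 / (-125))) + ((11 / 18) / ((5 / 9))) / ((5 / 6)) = 11136 / 425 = 26.20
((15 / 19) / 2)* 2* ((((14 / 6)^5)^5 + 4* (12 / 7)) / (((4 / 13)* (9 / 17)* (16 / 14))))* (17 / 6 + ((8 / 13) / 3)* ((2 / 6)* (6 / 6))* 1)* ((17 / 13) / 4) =9210573310588212244465284515 / 1446545340512093952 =6367289743.80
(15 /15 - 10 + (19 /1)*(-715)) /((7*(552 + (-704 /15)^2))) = -218475 /309908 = -0.70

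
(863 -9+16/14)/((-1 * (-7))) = 122.16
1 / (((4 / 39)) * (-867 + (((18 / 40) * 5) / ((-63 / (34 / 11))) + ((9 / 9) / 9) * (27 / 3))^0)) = -39 / 3464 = -0.01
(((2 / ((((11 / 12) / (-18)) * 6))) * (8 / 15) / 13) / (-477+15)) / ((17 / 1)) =32 / 935935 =0.00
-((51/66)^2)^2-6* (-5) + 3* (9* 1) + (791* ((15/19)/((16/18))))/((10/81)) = 12789913573/2225432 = 5747.16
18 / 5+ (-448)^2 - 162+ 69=1003073 / 5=200614.60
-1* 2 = -2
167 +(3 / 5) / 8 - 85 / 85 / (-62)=207193 / 1240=167.09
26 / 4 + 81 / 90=37 / 5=7.40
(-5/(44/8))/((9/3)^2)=-10/99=-0.10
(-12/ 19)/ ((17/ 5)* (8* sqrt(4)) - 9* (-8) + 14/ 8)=-240/ 48697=-0.00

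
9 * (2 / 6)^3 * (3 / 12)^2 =1 / 48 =0.02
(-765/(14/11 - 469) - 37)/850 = -1213/29155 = -0.04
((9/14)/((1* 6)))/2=3/56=0.05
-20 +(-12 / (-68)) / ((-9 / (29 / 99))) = -20.01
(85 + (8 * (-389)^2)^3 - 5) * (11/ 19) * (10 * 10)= 1951462697479207563200/ 19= 102708563025221450694.74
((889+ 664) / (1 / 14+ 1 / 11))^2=57198462244 / 625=91517539.59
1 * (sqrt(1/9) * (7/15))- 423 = -19028/45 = -422.84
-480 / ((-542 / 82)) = 19680 / 271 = 72.62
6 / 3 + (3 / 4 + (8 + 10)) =20.75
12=12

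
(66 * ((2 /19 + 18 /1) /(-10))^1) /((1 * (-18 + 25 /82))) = 930864 /137845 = 6.75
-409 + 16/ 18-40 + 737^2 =4884488/ 9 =542720.89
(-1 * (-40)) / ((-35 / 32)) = -256 / 7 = -36.57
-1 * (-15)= 15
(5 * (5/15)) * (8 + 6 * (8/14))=19.05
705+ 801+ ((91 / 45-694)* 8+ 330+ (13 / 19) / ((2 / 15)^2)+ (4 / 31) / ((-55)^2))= -234845737349 / 64142100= -3661.34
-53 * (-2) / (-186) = -53 / 93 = -0.57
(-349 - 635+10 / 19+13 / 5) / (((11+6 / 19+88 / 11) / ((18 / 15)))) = -559098 / 9175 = -60.94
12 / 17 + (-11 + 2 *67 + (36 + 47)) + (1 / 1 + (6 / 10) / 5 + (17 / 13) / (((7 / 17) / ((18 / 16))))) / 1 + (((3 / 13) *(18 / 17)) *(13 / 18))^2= 1112078601 / 5259800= 211.43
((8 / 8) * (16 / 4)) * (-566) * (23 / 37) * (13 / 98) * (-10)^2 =-33846800 / 1813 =-18668.95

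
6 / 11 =0.55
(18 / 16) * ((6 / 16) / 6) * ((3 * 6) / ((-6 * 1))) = -27 / 128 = -0.21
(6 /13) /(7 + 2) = 0.05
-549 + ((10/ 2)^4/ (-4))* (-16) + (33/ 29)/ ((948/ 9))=17879063/ 9164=1951.01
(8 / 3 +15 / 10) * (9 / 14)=75 / 28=2.68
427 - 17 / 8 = 3399 / 8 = 424.88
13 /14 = 0.93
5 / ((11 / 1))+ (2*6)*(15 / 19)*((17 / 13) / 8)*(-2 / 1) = -7180 / 2717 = -2.64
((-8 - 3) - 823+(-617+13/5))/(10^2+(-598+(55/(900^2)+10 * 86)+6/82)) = -9620272800/2404890451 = -4.00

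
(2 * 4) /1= 8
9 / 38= 0.24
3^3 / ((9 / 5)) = 15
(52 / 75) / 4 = 13 / 75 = 0.17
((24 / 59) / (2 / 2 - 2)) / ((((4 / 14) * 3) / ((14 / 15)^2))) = -5488 / 13275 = -0.41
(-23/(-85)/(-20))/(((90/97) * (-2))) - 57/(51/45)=-15387769/306000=-50.29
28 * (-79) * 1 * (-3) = 6636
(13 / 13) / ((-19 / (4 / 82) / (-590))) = 1.51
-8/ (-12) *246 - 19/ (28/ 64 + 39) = 103180/ 631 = 163.52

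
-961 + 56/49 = -6719/7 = -959.86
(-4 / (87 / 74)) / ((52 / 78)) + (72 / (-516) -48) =-66394 / 1247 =-53.24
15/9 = 5/3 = 1.67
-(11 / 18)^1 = -11 / 18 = -0.61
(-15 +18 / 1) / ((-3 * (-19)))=1 / 19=0.05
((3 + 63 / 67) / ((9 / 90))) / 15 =176 / 67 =2.63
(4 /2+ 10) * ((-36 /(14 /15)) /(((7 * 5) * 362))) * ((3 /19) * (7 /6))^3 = -567 /2482958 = -0.00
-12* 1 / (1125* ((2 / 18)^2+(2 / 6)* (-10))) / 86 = 54 / 1445875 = 0.00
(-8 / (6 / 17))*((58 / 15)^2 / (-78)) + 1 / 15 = 116131 / 26325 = 4.41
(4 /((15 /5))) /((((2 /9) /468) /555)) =1558440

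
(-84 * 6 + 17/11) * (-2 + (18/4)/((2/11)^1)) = -502957/44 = -11430.84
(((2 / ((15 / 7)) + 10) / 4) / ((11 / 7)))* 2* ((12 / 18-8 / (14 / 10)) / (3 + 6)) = -8692 / 4455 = -1.95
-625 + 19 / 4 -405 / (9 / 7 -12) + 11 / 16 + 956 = 29939 / 80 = 374.24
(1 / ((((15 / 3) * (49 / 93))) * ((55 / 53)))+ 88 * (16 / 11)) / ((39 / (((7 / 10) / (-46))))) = -1729729 / 34534500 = -0.05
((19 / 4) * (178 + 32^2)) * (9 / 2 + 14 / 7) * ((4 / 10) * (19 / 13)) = 216961 / 10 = 21696.10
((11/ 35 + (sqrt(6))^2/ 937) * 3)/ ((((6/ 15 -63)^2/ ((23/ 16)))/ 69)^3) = 394088653167665625/ 25261759962304949579776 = 0.00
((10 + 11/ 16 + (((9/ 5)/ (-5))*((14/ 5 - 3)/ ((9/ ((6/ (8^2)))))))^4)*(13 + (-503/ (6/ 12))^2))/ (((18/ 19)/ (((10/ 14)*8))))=5845595024000173060379/ 89600000000000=65241015.89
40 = 40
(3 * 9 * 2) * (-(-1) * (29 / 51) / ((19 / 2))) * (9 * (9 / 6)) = 14094 / 323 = 43.63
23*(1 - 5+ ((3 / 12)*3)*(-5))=-713 / 4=-178.25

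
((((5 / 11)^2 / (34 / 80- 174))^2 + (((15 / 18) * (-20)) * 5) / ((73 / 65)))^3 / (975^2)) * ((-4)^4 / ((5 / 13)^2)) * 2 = -49431662777633756112910485732655890932032000000 / 33233039779153119263309056211288962512064299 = -1487.43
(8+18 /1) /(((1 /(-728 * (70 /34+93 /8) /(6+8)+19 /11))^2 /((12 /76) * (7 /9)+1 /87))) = 33899936051449 /19267919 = 1759397.89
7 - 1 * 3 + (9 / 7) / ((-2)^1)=47 / 14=3.36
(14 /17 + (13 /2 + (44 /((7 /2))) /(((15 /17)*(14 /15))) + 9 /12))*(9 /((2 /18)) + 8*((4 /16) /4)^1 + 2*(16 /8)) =13297815 /6664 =1995.47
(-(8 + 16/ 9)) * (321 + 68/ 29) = -825176/ 261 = -3161.59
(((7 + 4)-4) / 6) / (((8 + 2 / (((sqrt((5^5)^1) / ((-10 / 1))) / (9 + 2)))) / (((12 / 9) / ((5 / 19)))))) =1463 *sqrt(5) / 6822 + 3325 / 3411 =1.45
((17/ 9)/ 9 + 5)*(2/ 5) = 844/ 405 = 2.08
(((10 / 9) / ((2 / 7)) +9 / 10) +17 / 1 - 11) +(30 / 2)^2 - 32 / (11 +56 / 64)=398591 / 1710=233.09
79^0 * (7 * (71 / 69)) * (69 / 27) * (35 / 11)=17395 / 297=58.57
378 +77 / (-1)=301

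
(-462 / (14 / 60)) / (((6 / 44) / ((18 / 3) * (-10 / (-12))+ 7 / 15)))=-79376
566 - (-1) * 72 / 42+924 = 10442 / 7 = 1491.71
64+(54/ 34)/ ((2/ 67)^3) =8129305/ 136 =59774.30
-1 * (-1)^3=1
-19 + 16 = -3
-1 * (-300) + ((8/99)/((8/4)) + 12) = 30892/99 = 312.04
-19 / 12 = -1.58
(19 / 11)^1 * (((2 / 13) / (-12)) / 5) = -0.00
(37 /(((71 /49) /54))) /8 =48951 /284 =172.36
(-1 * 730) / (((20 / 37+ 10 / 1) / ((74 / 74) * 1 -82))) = 72927 / 13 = 5609.77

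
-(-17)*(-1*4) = -68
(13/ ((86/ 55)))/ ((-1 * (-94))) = 715/ 8084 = 0.09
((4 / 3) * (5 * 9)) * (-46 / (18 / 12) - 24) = -3280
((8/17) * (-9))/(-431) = 0.01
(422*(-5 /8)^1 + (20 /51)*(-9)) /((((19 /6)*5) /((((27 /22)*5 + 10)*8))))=-7742550 /3553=-2179.16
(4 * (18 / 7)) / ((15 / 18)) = 432 / 35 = 12.34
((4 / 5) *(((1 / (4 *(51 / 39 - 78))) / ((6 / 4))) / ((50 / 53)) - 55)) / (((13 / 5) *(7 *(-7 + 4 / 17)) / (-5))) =-279670213 / 156504075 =-1.79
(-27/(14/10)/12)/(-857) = 45/23996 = 0.00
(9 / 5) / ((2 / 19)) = 171 / 10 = 17.10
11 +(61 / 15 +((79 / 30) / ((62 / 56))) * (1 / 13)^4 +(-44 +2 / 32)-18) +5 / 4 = -3231376121 / 70831280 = -45.62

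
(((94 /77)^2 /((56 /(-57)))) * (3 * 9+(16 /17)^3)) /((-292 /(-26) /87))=-19473812487441 /59540037788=-327.07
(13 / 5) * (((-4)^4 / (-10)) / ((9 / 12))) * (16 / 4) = -26624 / 75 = -354.99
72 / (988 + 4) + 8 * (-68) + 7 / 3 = -201473 / 372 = -541.59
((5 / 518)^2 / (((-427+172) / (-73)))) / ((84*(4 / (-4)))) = -365 / 1149500016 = -0.00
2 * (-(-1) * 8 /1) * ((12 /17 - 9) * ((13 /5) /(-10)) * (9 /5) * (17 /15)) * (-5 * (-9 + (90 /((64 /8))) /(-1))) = 890838 /125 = 7126.70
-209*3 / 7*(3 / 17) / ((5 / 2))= -3762 / 595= -6.32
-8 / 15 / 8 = -1 / 15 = -0.07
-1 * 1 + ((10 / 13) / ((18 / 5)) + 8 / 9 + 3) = 121 / 39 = 3.10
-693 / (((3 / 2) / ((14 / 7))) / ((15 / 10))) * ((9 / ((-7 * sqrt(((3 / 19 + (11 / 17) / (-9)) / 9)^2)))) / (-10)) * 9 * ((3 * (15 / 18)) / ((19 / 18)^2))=-376595.87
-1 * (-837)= 837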